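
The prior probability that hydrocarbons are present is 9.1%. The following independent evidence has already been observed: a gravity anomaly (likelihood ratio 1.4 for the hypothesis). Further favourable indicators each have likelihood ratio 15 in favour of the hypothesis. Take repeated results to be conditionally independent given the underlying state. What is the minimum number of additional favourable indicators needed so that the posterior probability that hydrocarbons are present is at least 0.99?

Prior odds = 0.091/0.909 = 91/909.
Bayes factor of the evidence already in hand = 1.4.
Odds after that evidence = (91/909) × 1.4 = 637/4545.
Target odds = 0.99/0.01 = 99.
Need 15ⁿ ≥ 99 ÷ (637/4545) = 449955/637.
15² = 225 falls short of 449955/637 but 15³ = 3375 reaches it, so n = 3.

3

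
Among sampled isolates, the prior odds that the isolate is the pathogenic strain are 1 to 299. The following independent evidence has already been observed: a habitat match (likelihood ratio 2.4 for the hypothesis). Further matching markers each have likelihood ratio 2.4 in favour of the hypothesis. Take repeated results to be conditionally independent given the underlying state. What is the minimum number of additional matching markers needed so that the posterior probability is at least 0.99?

Prior odds = 1/299.
Bayes factor of the evidence already in hand = 2.4.
Odds after that evidence = (1/299) × 2.4 = 12/1495.
Target odds = 0.99/0.01 = 99.
Need 2.4ⁿ ≥ 99 ÷ (12/1495) = 12333.75.
2.4¹⁰ ≈6340.34 falls short of 12333.75 but 2.4¹¹ ≈15216.8 reaches it, so n = 11.

11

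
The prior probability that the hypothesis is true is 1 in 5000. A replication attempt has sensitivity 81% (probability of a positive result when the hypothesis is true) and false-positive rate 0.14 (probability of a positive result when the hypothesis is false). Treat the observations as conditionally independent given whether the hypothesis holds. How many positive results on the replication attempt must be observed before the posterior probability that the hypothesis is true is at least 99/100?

Prior odds = 0.0002/0.9998 = 1/4999.
Likelihood ratio of a positive result = 0.81/0.14 = 81/14.
Target odds: 0.99 ÷ 0.01 = 99.
Need (1/4999) × (81/14)ⁿ ≥ 99, i.e. (81/14)ⁿ ≥ 494901.
(81/14)⁷ ≈217020 falls short of 494901 but (81/14)⁸ ≈1.25561e+06 reaches it, so n = 8.

8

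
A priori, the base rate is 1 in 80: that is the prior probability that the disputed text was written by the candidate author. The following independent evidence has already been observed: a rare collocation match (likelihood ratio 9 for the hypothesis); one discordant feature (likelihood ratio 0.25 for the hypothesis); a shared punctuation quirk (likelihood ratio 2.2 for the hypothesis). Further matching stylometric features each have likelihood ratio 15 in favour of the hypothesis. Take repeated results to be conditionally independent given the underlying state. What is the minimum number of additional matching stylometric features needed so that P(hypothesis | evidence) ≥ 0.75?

Prior odds = 0.0125/0.9875 = 1/79.
Combined Bayes factor of the evidence already in hand = 9 × 0.25 × 2.2 = 4.95.
Odds after that evidence = (1/79) × 4.95 = 99/1580.
Target odds = 0.75/0.25 = 3.
Need 15ⁿ ≥ 3 ÷ (99/1580) = 1580/33.
15¹ = 15 falls short of 1580/33 but 15² = 225 reaches it, so n = 2.

2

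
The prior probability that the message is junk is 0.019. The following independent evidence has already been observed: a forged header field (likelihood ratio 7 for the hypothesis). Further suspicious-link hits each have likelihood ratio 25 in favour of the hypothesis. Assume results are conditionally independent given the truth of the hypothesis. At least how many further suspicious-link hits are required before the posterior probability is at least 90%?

Prior odds = 0.019/0.981 = 19/981.
Bayes factor of the evidence already in hand = 7.
Odds after that evidence = (19/981) × 7 = 133/981.
Target odds = 0.9/0.1 = 9.
Need 25ⁿ ≥ 9 ÷ (133/981) = 8829/133.
25¹ = 25 falls short of 8829/133 but 25² = 625 reaches it, so n = 2.

2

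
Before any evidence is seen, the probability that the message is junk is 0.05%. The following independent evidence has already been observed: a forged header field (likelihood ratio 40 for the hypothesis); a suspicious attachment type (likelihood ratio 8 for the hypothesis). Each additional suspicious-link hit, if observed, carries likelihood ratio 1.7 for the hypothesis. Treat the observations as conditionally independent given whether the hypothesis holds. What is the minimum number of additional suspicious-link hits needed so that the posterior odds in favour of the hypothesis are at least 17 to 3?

7

Prior odds = 0.0005/0.9995 = 1/1999.
Combined Bayes factor of the evidence already in hand = 40 × 8 = 320.
Odds after that evidence = (1/1999) × 320 = 320/1999.
Target odds = 17/3.
Need 1.7ⁿ ≥ 17/3 ÷ (320/1999) = 33983/960.
1.7⁶ = 24137569/1000000 falls short of 33983/960 but 1.7⁷ = 410338673/10000000 reaches it, so n = 7.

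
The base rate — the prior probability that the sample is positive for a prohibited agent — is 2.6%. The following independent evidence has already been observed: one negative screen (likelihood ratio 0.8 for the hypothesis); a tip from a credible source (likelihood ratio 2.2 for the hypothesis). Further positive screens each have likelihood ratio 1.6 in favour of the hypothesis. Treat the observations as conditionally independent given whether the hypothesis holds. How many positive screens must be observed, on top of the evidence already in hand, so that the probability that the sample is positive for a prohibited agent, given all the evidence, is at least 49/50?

15

Prior odds = 0.026/0.974 = 13/487.
Combined Bayes factor of the evidence already in hand = 0.8 × 2.2 = 1.76.
Odds after that evidence = (13/487) × 1.76 = 572/12175.
Target odds = 0.98/0.02 = 49.
Need 1.6ⁿ ≥ 49 ÷ (572/12175) = 596575/572.
1.6¹⁴ ≈720.576 falls short of 596575/572 but 1.6¹⁵ ≈1152.92 reaches it, so n = 15.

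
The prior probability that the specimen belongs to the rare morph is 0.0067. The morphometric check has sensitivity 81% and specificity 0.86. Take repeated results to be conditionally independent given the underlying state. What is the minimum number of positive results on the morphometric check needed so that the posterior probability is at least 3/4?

Prior odds = 0.0067/0.9933 = 67/9933.
False-positive rate = 1 − 0.86 = 0.14; likelihood ratio of a positive = 0.81/0.14 = 81/14.
Target posterior odds = 0.75/0.25 = 3.
Need (67/9933) × (81/14)ⁿ ≥ 3, i.e. (81/14)ⁿ ≥ 29799/67.
(81/14)³ = 531441/2744 falls short of 29799/67 but (81/14)⁴ = 43046721/38416 reaches it, so n = 4.

4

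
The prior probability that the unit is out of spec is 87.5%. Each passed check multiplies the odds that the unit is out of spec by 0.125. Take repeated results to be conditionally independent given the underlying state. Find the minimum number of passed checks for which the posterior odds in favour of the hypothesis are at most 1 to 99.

Prior odds: 0.875 ÷ 0.125 = 7.
Likelihood ratio per passed check = 0.125.
Target odds = 1/99.
Need 7 × 0.125ⁿ ≤ 1/99, i.e. 0.125ⁿ ≤ 1/693.
0.125³ = 0.001953125 is still above 1/693 but 0.125⁴ = 1/4096 is at or below it, so n = 4.

4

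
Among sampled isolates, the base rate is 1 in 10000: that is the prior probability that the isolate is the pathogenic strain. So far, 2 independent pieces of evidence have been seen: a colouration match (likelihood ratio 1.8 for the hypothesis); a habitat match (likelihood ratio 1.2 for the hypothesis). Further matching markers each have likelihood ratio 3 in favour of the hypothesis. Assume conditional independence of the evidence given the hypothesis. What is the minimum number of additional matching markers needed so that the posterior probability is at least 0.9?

Prior odds = 0.0001/0.9999 = 1/9999.
Combined Bayes factor of the evidence already in hand = 1.8 × 1.2 = 2.16.
Odds after that evidence = (1/9999) × 2.16 = 6/27775.
Target odds = 0.9/0.1 = 9.
Need 3ⁿ ≥ 9 ÷ (6/27775) = 41662.5.
3⁹ = 19683 falls short of 41662.5 but 3¹⁰ = 59049 reaches it, so n = 10.

10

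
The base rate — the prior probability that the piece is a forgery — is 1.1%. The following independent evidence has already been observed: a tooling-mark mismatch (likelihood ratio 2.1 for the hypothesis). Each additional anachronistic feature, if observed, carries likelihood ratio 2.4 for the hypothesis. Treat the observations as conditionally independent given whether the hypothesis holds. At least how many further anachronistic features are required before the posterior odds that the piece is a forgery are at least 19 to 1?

Prior odds = 0.011/0.989 = 11/989.
Bayes factor of the evidence already in hand = 2.1.
Odds after that evidence = (11/989) × 2.1 = 231/9890.
Target odds = 19.
Need 2.4ⁿ ≥ 19 ÷ (231/9890) = 187910/231.
2.4⁷ = 35831808/78125 falls short of 187910/231 but 2.4⁸ = 429981696/390625 reaches it, so n = 8.

8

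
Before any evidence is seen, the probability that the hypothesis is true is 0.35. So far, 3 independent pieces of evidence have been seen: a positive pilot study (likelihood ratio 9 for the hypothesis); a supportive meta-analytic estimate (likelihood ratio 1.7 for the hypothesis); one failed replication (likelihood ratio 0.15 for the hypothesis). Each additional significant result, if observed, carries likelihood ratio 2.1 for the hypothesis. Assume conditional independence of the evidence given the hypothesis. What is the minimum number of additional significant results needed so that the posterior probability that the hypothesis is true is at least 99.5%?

7

Prior odds = 0.35/0.65 = 7/13.
Combined Bayes factor of the evidence already in hand = 9 × 1.7 × 0.15 = 2.295.
Odds after that evidence = (7/13) × 2.295 = 3213/2600.
Target odds = 0.995/0.005 = 199.
Need 2.1ⁿ ≥ 199 ÷ (3213/2600) = 517400/3213.
2.1⁶ = 85766121/1000000 falls short of 517400/3213 but 2.1⁷ ≈180.109 reaches it, so n = 7.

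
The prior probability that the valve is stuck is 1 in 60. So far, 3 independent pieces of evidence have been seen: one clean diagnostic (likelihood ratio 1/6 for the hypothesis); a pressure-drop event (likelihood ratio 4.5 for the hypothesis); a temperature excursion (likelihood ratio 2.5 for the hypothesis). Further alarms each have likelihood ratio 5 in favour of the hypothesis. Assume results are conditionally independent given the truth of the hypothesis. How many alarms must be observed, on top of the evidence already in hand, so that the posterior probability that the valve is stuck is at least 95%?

Prior odds = (1/60)/(59/60) = 1/59.
Combined Bayes factor of the evidence already in hand = (1/6) × 4.5 × 2.5 = 1.875.
Odds after that evidence = (1/59) × 1.875 = 15/472.
Target odds = 0.95/0.05 = 19.
Need 5ⁿ ≥ 19 ÷ (15/472) = 8968/15.
5³ = 125 falls short of 8968/15 but 5⁴ = 625 reaches it, so n = 4.

4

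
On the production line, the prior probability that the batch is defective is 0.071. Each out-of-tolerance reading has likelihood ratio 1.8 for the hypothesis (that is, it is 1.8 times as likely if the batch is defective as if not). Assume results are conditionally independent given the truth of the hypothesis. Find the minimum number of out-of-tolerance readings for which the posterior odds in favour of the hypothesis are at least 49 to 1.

11

Prior odds = 0.071/0.929 = 71/929.
Likelihood ratio per out-of-tolerance reading = 1.8.
Target odds = 49.
Require 1.8ⁿ ≥ 49 ÷ (71/929) = 45521/71.
1.8¹⁰ ≈357.047 falls short of 45521/71 but 1.8¹¹ ≈642.684 reaches it, so n = 11.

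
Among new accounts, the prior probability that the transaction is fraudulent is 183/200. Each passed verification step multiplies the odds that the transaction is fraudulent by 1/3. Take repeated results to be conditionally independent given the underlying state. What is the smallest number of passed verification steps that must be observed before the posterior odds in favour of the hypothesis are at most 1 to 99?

7

Prior odds = 0.915/0.085 = 183/17.
Likelihood ratio per passed verification step = 1/3.
Target odds = 1/99.
Need (183/17) × (1/3)ⁿ ≤ 1/99, i.e. (1/3)ⁿ ≤ 17/18117.
(1/3)⁶ = 1/729 is still above 17/18117 but (1/3)⁷ = 1/2187 is at or below it, so n = 7.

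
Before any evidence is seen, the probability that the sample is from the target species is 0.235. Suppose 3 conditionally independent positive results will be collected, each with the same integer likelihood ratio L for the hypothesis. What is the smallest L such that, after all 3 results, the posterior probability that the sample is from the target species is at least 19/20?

Prior odds = 0.235/0.765 = 47/153.
Target odds = 0.95/0.05 = 19.
Need L³ ≥ 19 ÷ (47/153) = 2907/47.
3³ = 27 < 2907/47 ≤ 64 = 4³, so L = 4.

4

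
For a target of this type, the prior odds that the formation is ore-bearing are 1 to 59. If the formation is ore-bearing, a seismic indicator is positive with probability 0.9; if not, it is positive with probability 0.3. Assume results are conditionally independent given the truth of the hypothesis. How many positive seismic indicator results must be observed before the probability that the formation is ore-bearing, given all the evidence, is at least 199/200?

9

Prior odds = 1/59.
Likelihood ratio of a positive = 0.9/0.3 = 3.
Target posterior odds = 0.995/0.005 = 199.
Require 3ⁿ ≥ 199 ÷ (1/59) = 11741.
3⁸ = 6561 falls short of 11741 but 3⁹ = 19683 reaches it, so n = 9.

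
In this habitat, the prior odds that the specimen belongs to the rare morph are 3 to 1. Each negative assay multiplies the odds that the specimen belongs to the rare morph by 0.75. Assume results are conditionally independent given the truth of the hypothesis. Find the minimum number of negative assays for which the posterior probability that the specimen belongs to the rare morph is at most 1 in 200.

23

Prior odds = 3.
Likelihood ratio per negative assay = 0.75.
Target posterior odds = 0.005/0.995 = 1/199.
Need 3 × 0.75ⁿ ≤ 1/199, i.e. 0.75ⁿ ≤ 1/597.
0.75²² ≈0.00178381 is still above 1/597 but 0.75²³ ≈0.00133786 is at or below it, so n = 23.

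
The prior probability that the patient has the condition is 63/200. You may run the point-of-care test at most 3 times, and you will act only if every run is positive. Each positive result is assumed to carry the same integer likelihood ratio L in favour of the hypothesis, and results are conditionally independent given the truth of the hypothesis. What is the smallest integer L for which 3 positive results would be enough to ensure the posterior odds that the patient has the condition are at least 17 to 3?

Prior odds = 0.315/0.685 = 63/137.
Target odds = 17/3.
Need L³ ≥ 17/3 ÷ (63/137) = 2329/189.
2³ = 8 < 2329/189 ≤ 27 = 3³, so L = 3.

3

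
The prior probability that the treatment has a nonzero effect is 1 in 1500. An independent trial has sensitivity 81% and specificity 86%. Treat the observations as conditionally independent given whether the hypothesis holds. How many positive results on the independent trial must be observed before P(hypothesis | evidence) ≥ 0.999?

Prior odds = (1/1500)/(1499/1500) = 1/1499.
False-positive rate = 1 − 0.86 = 0.14; likelihood ratio of a positive = 0.81/0.14 = 81/14.
Target odds: 0.999 ÷ 0.001 = 999.
Require (81/14)ⁿ ≥ 999 ÷ (1/1499) = 1497501.
(81/14)⁸ ≈1.25561e+06 falls short of 1497501 but (81/14)⁹ ≈7.26462e+06 reaches it, so n = 9.

9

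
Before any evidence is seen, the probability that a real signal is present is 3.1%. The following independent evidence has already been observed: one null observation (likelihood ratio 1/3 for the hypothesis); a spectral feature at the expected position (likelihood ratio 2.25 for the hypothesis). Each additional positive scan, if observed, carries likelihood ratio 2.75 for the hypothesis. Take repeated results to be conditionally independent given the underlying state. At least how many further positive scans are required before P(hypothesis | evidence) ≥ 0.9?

Prior odds = 0.031/0.969 = 31/969.
Combined Bayes factor of the evidence already in hand = (1/3) × 2.25 = 0.75.
Odds after that evidence = (31/969) × 0.75 = 31/1292.
Target odds = 0.9/0.1 = 9.
Need 2.75ⁿ ≥ 9 ÷ (31/1292) = 11628/31.
2.75⁵ = 161051/1024 falls short of 11628/31 but 2.75⁶ = 1771561/4096 reaches it, so n = 6.

6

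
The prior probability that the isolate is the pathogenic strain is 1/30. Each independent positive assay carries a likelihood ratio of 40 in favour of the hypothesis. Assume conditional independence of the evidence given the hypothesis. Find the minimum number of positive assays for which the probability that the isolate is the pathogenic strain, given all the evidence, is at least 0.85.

2

Prior odds: (1/30) ÷ (29/30) = 1/29.
Likelihood ratio per positive assay = 40.
Target posterior odds = 0.85/0.15 = 17/3.
Need (1/29) × 40ⁿ ≥ 17/3, i.e. 40ⁿ ≥ 493/3.
40¹ = 40 falls short of 493/3 but 40² = 1600 reaches it, so n = 2.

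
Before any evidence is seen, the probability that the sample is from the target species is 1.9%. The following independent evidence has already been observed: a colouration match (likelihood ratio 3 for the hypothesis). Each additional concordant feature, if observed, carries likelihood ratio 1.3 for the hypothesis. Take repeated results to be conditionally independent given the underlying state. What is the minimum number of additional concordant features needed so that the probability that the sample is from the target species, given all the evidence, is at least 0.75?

16

Prior odds = 0.019/0.981 = 19/981.
Bayes factor of the evidence already in hand = 3.
Odds after that evidence = (19/981) × 3 = 19/327.
Target odds = 0.75/0.25 = 3.
Need 1.3ⁿ ≥ 3 ÷ (19/327) = 981/19.
1.3¹⁵ ≈51.1859 falls short of 981/19 but 1.3¹⁶ ≈66.5417 reaches it, so n = 16.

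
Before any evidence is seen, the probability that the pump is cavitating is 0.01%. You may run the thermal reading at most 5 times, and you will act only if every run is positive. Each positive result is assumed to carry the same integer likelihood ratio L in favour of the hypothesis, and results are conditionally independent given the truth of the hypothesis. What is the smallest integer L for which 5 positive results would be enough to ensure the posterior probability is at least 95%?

Prior odds = 0.0001/0.9999 = 1/9999.
Target odds = 0.95/0.05 = 19.
Need L⁵ ≥ 19 ÷ (1/9999) = 189981.
11⁵ = 161051 < 189981 ≤ 248832 = 12⁵, so L = 12.

12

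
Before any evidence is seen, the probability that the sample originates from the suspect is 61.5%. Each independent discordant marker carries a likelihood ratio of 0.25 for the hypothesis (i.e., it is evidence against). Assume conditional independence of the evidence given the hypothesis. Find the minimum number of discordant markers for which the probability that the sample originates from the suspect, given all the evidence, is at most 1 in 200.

Prior odds: 0.615 ÷ 0.385 = 123/77.
Likelihood ratio per discordant marker = 0.25.
Target odds: 0.005 ÷ 0.995 = 1/199.
Require 0.25ⁿ ≤ 1/199 ÷ (123/77) = 77/24477.
0.25⁴ = 0.00390625 is still above 77/24477 but 0.25⁵ = 1/1024 is at or below it, so n = 5.

5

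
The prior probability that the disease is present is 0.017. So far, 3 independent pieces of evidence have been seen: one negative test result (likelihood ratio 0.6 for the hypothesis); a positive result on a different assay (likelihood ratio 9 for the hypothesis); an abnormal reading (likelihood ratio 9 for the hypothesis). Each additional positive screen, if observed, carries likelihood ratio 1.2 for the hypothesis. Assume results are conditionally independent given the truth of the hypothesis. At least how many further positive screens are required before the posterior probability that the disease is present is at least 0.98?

Prior odds = 0.017/0.983 = 17/983.
Combined Bayes factor of the evidence already in hand = 0.6 × 9 × 9 = 48.6.
Odds after that evidence = (17/983) × 48.6 = 4131/4915.
Target odds = 0.98/0.02 = 49.
Need 1.2ⁿ ≥ 49 ÷ (4131/4915) = 240835/4131.
1.2²² ≈55.2061 falls short of 240835/4131 but 1.2²³ ≈66.2474 reaches it, so n = 23.

23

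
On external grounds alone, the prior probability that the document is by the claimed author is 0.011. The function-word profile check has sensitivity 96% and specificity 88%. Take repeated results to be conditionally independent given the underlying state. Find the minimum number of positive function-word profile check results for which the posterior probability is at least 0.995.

5

Prior odds: 0.011 ÷ 0.989 = 11/989.
False-positive rate = 1 − 0.88 = 0.12; likelihood ratio of a positive = 0.96/0.12 = 8.
Target odds: 0.995 ÷ 0.005 = 199.
Require 8ⁿ ≥ 199 ÷ (11/989) = 196811/11.
8⁴ = 4096 falls short of 196811/11 but 8⁵ = 32768 reaches it, so n = 5.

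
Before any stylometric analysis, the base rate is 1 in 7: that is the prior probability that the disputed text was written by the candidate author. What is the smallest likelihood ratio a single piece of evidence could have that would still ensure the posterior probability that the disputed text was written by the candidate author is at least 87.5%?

Prior odds = (1/7)/(6/7) = 1/6.
Target odds = 0.875/0.125 = 7.
Required Bayes factor = 7 ÷ (1/6) = 42.

42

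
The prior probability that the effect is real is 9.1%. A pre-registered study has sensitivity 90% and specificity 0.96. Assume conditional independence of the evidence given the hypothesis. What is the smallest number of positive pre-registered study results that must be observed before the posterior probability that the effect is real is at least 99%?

Prior odds = 0.091/0.909 = 91/909.
False-positive rate = 1 − 0.96 = 0.04; likelihood ratio of a positive = 0.9/0.04 = 22.5.
Target odds: 0.99 ÷ 0.01 = 99.
Require 22.5ⁿ ≥ 99 ÷ (91/909) = 89991/91.
22.5² = 506.25 falls short of 89991/91 but 22.5³ = 11390.625 reaches it, so n = 3.

3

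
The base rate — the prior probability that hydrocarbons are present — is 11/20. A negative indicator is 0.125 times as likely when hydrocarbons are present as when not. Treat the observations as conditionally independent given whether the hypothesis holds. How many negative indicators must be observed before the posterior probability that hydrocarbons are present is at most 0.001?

Prior odds: 0.55 ÷ 0.45 = 11/9.
Likelihood ratio per negative indicator = 0.125.
Target odds: 0.001 ÷ 0.999 = 1/999.
Require 0.125ⁿ ≤ 1/999 ÷ (11/9) = 1/1221.
0.125³ = 0.001953125 is still above 1/1221 but 0.125⁴ = 1/4096 is at or below it, so n = 4.

4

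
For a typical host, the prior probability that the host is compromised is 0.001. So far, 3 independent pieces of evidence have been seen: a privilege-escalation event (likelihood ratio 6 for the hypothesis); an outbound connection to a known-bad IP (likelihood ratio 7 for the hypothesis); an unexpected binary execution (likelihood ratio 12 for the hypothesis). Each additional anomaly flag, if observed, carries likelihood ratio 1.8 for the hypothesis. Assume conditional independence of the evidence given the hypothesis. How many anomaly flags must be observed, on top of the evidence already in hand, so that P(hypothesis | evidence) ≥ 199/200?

11

Prior odds = 0.001/0.999 = 1/999.
Combined Bayes factor of the evidence already in hand = 6 × 7 × 12 = 504.
Odds after that evidence = (1/999) × 504 = 56/111.
Target odds = 0.995/0.005 = 199.
Need 1.8ⁿ ≥ 199 ÷ (56/111) = 22089/56.
1.8¹⁰ ≈357.047 falls short of 22089/56 but 1.8¹¹ ≈642.684 reaches it, so n = 11.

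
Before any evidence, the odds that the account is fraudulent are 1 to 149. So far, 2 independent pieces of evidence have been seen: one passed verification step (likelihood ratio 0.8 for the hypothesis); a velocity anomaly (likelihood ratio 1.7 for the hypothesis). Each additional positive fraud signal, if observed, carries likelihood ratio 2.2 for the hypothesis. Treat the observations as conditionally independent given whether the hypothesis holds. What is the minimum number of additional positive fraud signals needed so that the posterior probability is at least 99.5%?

13

Prior odds = 1/149.
Combined Bayes factor of the evidence already in hand = 0.8 × 1.7 = 1.36.
Odds after that evidence = (1/149) × 1.36 = 34/3725.
Target odds = 0.995/0.005 = 199.
Need 2.2ⁿ ≥ 199 ÷ (34/3725) = 741275/34.
2.2¹² ≈12855 falls short of 741275/34 but 2.2¹³ ≈28281 reaches it, so n = 13.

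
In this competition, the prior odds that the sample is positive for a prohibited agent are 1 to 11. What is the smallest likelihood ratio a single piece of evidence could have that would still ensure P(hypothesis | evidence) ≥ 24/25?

264

Prior odds = 1/11.
Target odds = 0.96/0.04 = 24.
Required Bayes factor = 24 ÷ (1/11) = 264.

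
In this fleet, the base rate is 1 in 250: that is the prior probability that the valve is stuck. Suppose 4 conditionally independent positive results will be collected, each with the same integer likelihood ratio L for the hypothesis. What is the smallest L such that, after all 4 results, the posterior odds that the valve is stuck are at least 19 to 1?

9

Prior odds = 0.004/0.996 = 1/249.
Target odds = 19.
Need L⁴ ≥ 19 ÷ (1/249) = 4731.
8⁴ = 4096 < 4731 ≤ 6561 = 9⁴, so L = 9.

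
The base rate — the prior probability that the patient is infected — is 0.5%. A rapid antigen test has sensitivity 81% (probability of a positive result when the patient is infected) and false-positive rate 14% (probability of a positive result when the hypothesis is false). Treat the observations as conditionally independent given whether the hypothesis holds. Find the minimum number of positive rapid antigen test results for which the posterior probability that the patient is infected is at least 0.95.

Prior odds: 0.005 ÷ 0.995 = 1/199.
Likelihood ratio of a positive result = 0.81/0.14 = 81/14.
Target odds: 0.95 ÷ 0.05 = 19.
Require (81/14)ⁿ ≥ 19 ÷ (1/199) = 3781.
(81/14)⁴ = 43046721/38416 falls short of 3781 but (81/14)⁵ ≈6483.13 reaches it, so n = 5.

5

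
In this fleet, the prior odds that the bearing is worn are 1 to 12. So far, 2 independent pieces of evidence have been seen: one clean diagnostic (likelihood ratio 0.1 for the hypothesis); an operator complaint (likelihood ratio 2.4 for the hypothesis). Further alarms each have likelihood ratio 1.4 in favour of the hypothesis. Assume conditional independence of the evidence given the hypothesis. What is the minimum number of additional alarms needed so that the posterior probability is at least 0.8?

16

Prior odds = 1/12.
Combined Bayes factor of the evidence already in hand = 0.1 × 2.4 = 0.24.
Odds after that evidence = (1/12) × 0.24 = 0.02.
Target odds = 0.8/0.2 = 4.
Need 1.4ⁿ ≥ 4 ÷ 0.02 = 200.
1.4¹⁵ ≈155.568 falls short of 200 but 1.4¹⁶ ≈217.795 reaches it, so n = 16.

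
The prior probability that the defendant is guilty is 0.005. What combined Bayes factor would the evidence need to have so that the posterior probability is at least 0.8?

Prior odds = 0.005/0.995 = 1/199.
Target odds = 0.8/0.2 = 4.
Required Bayes factor = 4 ÷ (1/199) = 796.

796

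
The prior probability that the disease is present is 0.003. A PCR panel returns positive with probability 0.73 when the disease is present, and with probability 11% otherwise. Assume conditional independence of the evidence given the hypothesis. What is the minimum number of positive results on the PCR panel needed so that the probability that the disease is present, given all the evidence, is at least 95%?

Prior odds: 0.003 ÷ 0.997 = 3/997.
Likelihood ratio of a positive result = 0.73/0.11 = 73/11.
Target odds: 0.95 ÷ 0.05 = 19.
Require (73/11)ⁿ ≥ 19 ÷ (3/997) = 18943/3.
(73/11)⁴ = 28398241/14641 falls short of 18943/3 but (73/11)⁵ ≈12872.1 reaches it, so n = 5.

5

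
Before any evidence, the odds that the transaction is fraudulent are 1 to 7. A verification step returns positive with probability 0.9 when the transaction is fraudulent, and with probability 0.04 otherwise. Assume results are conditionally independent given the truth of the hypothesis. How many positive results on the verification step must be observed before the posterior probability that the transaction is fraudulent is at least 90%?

2

Prior odds = 1/7.
Likelihood ratio of a positive result = 0.9/0.04 = 22.5.
Target odds: 0.9 ÷ 0.1 = 9.
Require 22.5ⁿ ≥ 9 ÷ (1/7) = 63.
22.5¹ = 22.5 falls short of 63 but 22.5² = 506.25 reaches it, so n = 2.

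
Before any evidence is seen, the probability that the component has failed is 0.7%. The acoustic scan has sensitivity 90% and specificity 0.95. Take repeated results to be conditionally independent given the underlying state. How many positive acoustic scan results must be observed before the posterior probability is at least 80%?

Prior odds = 0.007/0.993 = 7/993.
False-positive rate = 1 − 0.95 = 0.05; likelihood ratio of a positive = 0.9/0.05 = 18.
Target odds: 0.8 ÷ 0.2 = 4.
Require 18ⁿ ≥ 4 ÷ (7/993) = 3972/7.
18² = 324 falls short of 3972/7 but 18³ = 5832 reaches it, so n = 3.

3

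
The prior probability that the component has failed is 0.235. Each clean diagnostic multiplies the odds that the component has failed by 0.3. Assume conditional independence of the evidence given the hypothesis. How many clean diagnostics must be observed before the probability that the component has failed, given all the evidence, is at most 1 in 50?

Prior odds: 0.235 ÷ 0.765 = 47/153.
Likelihood ratio per clean diagnostic = 0.3.
Target posterior odds = 0.02/0.98 = 1/49.
Need (47/153) × 0.3ⁿ ≤ 1/49, i.e. 0.3ⁿ ≤ 153/2303.
0.3² = 0.09 is still above 153/2303 but 0.3³ = 0.027 is at or below it, so n = 3.

3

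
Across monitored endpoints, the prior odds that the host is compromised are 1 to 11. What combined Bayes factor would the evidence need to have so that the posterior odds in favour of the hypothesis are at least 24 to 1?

Prior odds = 1/11.
Target odds = 24.
Required Bayes factor = 24 ÷ (1/11) = 264.

264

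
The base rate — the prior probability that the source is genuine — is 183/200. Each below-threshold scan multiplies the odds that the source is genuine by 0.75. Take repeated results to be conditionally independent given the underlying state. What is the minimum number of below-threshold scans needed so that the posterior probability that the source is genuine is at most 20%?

14

Prior odds: 0.915 ÷ 0.085 = 183/17.
Likelihood ratio per below-threshold scan = 0.75.
Target posterior odds = 0.2/0.8 = 0.25.
Need (183/17) × 0.75ⁿ ≤ 0.25, i.e. 0.75ⁿ ≤ 17/732.
0.75¹³ = 1594323/67108864 is still above 17/732 but 0.75¹⁴ = 4782969/268435456 is at or below it, so n = 14.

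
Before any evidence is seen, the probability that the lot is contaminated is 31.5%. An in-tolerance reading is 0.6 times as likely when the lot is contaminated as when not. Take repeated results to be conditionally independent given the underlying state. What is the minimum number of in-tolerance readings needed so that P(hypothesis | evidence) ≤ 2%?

Prior odds: 0.315 ÷ 0.685 = 63/137.
Likelihood ratio per in-tolerance reading = 0.6.
Target odds: 0.02 ÷ 0.98 = 1/49.
Need (63/137) × 0.6ⁿ ≤ 1/49, i.e. 0.6ⁿ ≤ 137/3087.
0.6⁶ = 729/15625 is still above 137/3087 but 0.6⁷ = 2187/78125 is at or below it, so n = 7.

7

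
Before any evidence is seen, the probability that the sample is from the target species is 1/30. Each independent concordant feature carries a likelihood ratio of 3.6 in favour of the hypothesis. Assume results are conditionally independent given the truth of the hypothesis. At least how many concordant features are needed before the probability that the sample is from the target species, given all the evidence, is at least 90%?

5

Prior odds = (1/30)/(29/30) = 1/29.
Likelihood ratio per concordant feature = 3.6.
Target posterior odds = 0.9/0.1 = 9.
Need (1/29) × 3.6ⁿ ≥ 9, i.e. 3.6ⁿ ≥ 261.
3.6⁴ = 167.9616 falls short of 261 but 3.6⁵ = 604.66176 reaches it, so n = 5.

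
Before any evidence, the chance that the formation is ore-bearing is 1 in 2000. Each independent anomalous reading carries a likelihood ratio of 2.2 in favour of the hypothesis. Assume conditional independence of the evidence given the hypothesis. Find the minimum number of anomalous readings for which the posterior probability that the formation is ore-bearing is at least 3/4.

12

Prior odds: 0.0005 ÷ 0.9995 = 1/1999.
Likelihood ratio per anomalous reading = 2.2.
Target posterior odds = 0.75/0.25 = 3.
Require 2.2ⁿ ≥ 3 ÷ (1/1999) = 5997.
2.2¹¹ ≈5843.18 falls short of 5997 but 2.2¹² ≈12855 reaches it, so n = 12.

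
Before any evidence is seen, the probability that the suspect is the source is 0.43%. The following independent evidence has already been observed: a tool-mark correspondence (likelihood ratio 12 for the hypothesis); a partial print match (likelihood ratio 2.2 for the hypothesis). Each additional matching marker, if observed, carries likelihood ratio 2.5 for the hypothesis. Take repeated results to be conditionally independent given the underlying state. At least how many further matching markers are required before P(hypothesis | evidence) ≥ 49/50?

Prior odds = 0.0043/0.9957 = 43/9957.
Combined Bayes factor of the evidence already in hand = 12 × 2.2 = 26.4.
Odds after that evidence = (43/9957) × 26.4 = 1892/16595.
Target odds = 0.98/0.02 = 49.
Need 2.5ⁿ ≥ 49 ÷ (1892/16595) = 813155/1892.
2.5⁶ = 244.140625 falls short of 813155/1892 but 2.5⁷ = 610.3515625 reaches it, so n = 7.

7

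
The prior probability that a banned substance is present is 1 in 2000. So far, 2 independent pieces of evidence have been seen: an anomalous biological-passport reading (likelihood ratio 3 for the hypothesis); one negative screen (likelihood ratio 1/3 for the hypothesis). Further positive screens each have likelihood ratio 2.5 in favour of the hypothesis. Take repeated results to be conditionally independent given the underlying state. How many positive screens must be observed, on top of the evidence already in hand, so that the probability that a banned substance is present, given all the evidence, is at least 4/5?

Prior odds = 0.0005/0.9995 = 1/1999.
Combined Bayes factor of the evidence already in hand = 3 × (1/3) = 1.
Odds after that evidence = (1/1999) × 1 = 1/1999.
Target odds = 0.8/0.2 = 4.
Need 2.5ⁿ ≥ 4 ÷ (1/1999) = 7996.
2.5⁹ = 1953125/512 falls short of 7996 but 2.5¹⁰ = 9765625/1024 reaches it, so n = 10.

10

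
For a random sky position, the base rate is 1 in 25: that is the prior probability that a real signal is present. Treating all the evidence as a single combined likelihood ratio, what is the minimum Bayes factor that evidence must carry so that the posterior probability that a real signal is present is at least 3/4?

72

Prior odds = 0.04/0.96 = 1/24.
Target odds = 0.75/0.25 = 3.
Required Bayes factor = 3 ÷ (1/24) = 72.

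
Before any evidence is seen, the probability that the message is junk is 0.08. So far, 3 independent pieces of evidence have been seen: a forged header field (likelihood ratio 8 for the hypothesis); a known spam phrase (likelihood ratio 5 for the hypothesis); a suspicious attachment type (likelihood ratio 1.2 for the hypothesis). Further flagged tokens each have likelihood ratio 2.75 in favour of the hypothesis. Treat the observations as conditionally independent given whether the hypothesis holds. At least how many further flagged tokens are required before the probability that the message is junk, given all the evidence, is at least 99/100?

4

Prior odds = 0.08/0.92 = 2/23.
Combined Bayes factor of the evidence already in hand = 8 × 5 × 1.2 = 48.
Odds after that evidence = (2/23) × 48 = 96/23.
Target odds = 0.99/0.01 = 99.
Need 2.75ⁿ ≥ 99 ÷ (96/23) = 23.71875.
2.75³ = 20.796875 falls short of 23.71875 but 2.75⁴ = 57.19140625 reaches it, so n = 4.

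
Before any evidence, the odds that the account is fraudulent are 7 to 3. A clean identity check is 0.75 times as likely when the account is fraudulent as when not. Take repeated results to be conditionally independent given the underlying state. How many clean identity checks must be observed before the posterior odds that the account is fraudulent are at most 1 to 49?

Prior odds = 7/3.
Likelihood ratio per clean identity check = 0.75.
Target odds = 1/49.
Need (7/3) × 0.75ⁿ ≤ 1/49, i.e. 0.75ⁿ ≤ 3/343.
0.75¹⁶ ≈0.0100226 is still above 3/343 but 0.75¹⁷ ≈0.00751695 is at or below it, so n = 17.

17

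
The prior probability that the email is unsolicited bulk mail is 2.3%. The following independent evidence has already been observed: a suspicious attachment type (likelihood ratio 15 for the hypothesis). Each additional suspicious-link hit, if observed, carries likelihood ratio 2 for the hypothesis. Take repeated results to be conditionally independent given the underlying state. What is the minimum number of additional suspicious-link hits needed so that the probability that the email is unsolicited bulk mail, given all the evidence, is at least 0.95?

Prior odds = 0.023/0.977 = 23/977.
Bayes factor of the evidence already in hand = 15.
Odds after that evidence = (23/977) × 15 = 345/977.
Target odds = 0.95/0.05 = 19.
Need 2ⁿ ≥ 19 ÷ (345/977) = 18563/345.
2⁵ = 32 falls short of 18563/345 but 2⁶ = 64 reaches it, so n = 6.

6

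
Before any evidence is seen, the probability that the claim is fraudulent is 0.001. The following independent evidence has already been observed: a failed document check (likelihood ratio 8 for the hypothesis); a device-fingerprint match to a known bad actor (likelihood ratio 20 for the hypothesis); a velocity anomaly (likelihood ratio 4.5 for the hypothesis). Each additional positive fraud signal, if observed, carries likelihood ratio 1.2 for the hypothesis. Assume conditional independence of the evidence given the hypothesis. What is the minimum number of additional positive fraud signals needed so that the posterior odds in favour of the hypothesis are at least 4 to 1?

10

Prior odds = 0.001/0.999 = 1/999.
Combined Bayes factor of the evidence already in hand = 8 × 20 × 4.5 = 720.
Odds after that evidence = (1/999) × 720 = 80/111.
Target odds = 4.
Need 1.2ⁿ ≥ 4 ÷ (80/111) = 5.55.
1.2⁹ = 10077696/1953125 falls short of 5.55 but 1.2¹⁰ = 60466176/9765625 reaches it, so n = 10.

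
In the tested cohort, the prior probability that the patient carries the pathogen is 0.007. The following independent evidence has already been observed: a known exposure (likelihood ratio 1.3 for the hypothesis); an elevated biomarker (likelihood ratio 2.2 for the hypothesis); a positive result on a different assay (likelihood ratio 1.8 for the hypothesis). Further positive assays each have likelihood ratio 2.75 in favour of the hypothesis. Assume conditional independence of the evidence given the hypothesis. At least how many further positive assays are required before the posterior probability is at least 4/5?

5

Prior odds = 0.007/0.993 = 7/993.
Combined Bayes factor of the evidence already in hand = 1.3 × 2.2 × 1.8 = 5.148.
Odds after that evidence = (7/993) × 5.148 = 3003/82750.
Target odds = 0.8/0.2 = 4.
Need 2.75ⁿ ≥ 4 ÷ (3003/82750) = 331000/3003.
2.75⁴ = 57.19140625 falls short of 331000/3003 but 2.75⁵ = 161051/1024 reaches it, so n = 5.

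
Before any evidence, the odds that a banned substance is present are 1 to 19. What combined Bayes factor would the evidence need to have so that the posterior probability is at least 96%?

456

Prior odds = 1/19.
Target odds = 0.96/0.04 = 24.
Required Bayes factor = 24 ÷ (1/19) = 456.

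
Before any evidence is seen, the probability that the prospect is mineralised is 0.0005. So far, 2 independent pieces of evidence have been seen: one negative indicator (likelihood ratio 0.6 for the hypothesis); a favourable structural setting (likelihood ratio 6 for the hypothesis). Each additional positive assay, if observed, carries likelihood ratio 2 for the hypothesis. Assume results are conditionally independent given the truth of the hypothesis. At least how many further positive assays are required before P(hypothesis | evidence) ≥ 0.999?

20

Prior odds = 0.0005/0.9995 = 1/1999.
Combined Bayes factor of the evidence already in hand = 0.6 × 6 = 3.6.
Odds after that evidence = (1/1999) × 3.6 = 18/9995.
Target odds = 0.999/0.001 = 999.
Need 2ⁿ ≥ 999 ÷ (18/9995) = 554722.5.
2¹⁹ = 524288 falls short of 554722.5 but 2²⁰ = 1048576 reaches it, so n = 20.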